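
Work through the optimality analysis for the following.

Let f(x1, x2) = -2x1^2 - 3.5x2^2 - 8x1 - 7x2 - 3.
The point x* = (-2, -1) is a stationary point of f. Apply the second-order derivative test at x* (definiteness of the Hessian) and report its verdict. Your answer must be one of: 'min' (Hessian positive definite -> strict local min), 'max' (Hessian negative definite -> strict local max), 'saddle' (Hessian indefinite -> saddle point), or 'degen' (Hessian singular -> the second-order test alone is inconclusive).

Compute the Hessian H = grad^2 f:
  H = [[-4, 0], [0, -7]]
Verify stationarity: grad f(x*) = H x* + g = (0, 0).
Eigenvalues of H: -7, -4.
Both eigenvalues < 0, so H is negative definite -> x* is a strict local max.

max


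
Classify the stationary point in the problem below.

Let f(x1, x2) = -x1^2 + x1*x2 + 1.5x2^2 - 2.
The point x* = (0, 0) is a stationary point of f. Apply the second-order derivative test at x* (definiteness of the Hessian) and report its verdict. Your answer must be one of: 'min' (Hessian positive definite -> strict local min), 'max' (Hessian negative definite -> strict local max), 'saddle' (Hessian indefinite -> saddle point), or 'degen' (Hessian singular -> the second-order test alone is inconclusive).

Compute the Hessian H = grad^2 f:
  H = [[-2, 1], [1, 3]]
Verify stationarity: grad f(x*) = H x* + g = (0, 0).
Eigenvalues of H: -2.1926, 3.1926.
Eigenvalues have mixed signs, so H is indefinite -> x* is a saddle point.

saddle


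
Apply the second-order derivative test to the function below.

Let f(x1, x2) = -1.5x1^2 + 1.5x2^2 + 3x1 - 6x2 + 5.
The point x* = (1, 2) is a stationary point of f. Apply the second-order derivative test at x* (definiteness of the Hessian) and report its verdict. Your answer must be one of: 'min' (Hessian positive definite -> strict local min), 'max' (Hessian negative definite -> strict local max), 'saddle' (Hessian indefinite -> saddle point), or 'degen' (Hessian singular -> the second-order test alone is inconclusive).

Compute the Hessian H = grad^2 f:
  H = [[-3, 0], [0, 3]]
Verify stationarity: grad f(x*) = H x* + g = (0, 0).
Eigenvalues of H: -3, 3.
Eigenvalues have mixed signs, so H is indefinite -> x* is a saddle point.

saddle


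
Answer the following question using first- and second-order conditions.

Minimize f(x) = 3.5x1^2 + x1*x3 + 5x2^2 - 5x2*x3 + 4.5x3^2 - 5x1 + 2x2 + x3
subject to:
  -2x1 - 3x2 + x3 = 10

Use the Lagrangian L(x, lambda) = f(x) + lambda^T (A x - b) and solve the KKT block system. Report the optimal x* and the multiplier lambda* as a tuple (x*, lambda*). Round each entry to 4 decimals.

Form the Lagrangian:
  L(x, lambda) = (1/2) x^T Q x + c^T x + lambda^T (A x - b)
Stationarity (grad_x L = 0): Q x + c + A^T lambda = 0.
Primal feasibility: A x = b.

This gives the KKT block system:
  [ Q   A^T ] [ x     ]   [-c ]
  [ A    0  ] [ lambda ] = [ b ]

Solving the linear system:
  x*      = (-1.2644, -2.7143, -0.6717)
  lambda* = (-7.2614)
  f(x*)   = 36.4179

x* = (-1.2644, -2.7143, -0.6717), lambda* = (-7.2614)


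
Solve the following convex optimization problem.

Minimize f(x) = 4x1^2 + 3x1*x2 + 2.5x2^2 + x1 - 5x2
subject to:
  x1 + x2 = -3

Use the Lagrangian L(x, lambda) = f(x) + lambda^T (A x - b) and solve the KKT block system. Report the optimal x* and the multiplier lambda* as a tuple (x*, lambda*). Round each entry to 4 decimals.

Form the Lagrangian:
  L(x, lambda) = (1/2) x^T Q x + c^T x + lambda^T (A x - b)
Stationarity (grad_x L = 0): Q x + c + A^T lambda = 0.
Primal feasibility: A x = b.

This gives the KKT block system:
  [ Q   A^T ] [ x     ]   [-c ]
  [ A    0  ] [ lambda ] = [ b ]

Solving the linear system:
  x*      = (-1.7143, -1.2857)
  lambda* = (16.5714)
  f(x*)   = 27.2143

x* = (-1.7143, -1.2857), lambda* = (16.5714)


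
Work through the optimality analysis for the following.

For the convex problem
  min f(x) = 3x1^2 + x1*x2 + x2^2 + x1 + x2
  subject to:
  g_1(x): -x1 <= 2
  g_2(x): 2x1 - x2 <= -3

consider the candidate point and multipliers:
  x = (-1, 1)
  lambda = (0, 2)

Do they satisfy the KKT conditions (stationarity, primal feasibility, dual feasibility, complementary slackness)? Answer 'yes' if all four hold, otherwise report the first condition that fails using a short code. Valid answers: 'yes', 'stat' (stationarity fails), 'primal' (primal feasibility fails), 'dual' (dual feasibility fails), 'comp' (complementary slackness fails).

Gradient of f: grad f(x) = Q x + c = (-4, 2)
Constraint values g_i(x) = a_i^T x - b_i:
  g_1((-1, 1)) = -1
  g_2((-1, 1)) = 0
Stationarity residual: grad f(x) + sum_i lambda_i a_i = (0, 0)
  -> stationarity OK
Primal feasibility (all g_i <= 0): OK
Dual feasibility (all lambda_i >= 0): OK
Complementary slackness (lambda_i * g_i(x) = 0 for all i): OK

Verdict: yes, KKT holds.

yes


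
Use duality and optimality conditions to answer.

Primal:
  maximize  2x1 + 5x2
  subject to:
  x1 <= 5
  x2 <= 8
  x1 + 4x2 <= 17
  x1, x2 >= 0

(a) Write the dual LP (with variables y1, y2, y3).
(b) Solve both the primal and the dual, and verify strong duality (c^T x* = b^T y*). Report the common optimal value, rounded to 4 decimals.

The standard primal-dual pair for 'max c^T x s.t. A x <= b, x >= 0' is:
  Dual:  min b^T y  s.t.  A^T y >= c,  y >= 0.

So the dual LP is:
  minimize  5y1 + 8y2 + 17y3
  subject to:
    y1 + y3 >= 2
    y2 + 4y3 >= 5
    y1, y2, y3 >= 0

Solving the primal: x* = (5, 3).
  primal value c^T x* = 25.
Solving the dual: y* = (0.75, 0, 1.25).
  dual value b^T y* = 25.
Strong duality: c^T x* = b^T y*. Confirmed.

25


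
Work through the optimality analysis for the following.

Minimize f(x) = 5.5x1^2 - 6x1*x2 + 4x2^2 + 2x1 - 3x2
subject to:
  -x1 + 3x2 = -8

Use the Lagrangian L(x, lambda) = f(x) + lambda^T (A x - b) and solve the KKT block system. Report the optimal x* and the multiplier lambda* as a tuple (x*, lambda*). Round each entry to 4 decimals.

Form the Lagrangian:
  L(x, lambda) = (1/2) x^T Q x + c^T x + lambda^T (A x - b)
Stationarity (grad_x L = 0): Q x + c + A^T lambda = 0.
Primal feasibility: A x = b.

This gives the KKT block system:
  [ Q   A^T ] [ x     ]   [-c ]
  [ A    0  ] [ lambda ] = [ b ]

Solving the linear system:
  x*      = (-1.2535, -3.0845)
  lambda* = (6.7183)
  f(x*)   = 30.2465

x* = (-1.2535, -3.0845), lambda* = (6.7183)


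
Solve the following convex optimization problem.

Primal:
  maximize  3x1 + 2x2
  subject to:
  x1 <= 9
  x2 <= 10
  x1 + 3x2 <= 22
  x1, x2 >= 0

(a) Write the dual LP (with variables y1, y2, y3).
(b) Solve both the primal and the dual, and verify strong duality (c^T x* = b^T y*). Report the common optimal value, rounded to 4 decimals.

The standard primal-dual pair for 'max c^T x s.t. A x <= b, x >= 0' is:
  Dual:  min b^T y  s.t.  A^T y >= c,  y >= 0.

So the dual LP is:
  minimize  9y1 + 10y2 + 22y3
  subject to:
    y1 + y3 >= 3
    y2 + 3y3 >= 2
    y1, y2, y3 >= 0

Solving the primal: x* = (9, 4.3333).
  primal value c^T x* = 35.6667.
Solving the dual: y* = (2.3333, 0, 0.6667).
  dual value b^T y* = 35.6667.
Strong duality: c^T x* = b^T y*. Confirmed.

35.6667


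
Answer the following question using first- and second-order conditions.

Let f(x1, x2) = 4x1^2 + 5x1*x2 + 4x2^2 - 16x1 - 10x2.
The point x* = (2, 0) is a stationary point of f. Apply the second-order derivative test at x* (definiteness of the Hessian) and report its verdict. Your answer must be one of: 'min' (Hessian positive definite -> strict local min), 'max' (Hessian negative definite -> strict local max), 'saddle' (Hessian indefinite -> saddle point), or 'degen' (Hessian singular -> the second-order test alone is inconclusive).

Compute the Hessian H = grad^2 f:
  H = [[8, 5], [5, 8]]
Verify stationarity: grad f(x*) = H x* + g = (0, 0).
Eigenvalues of H: 3, 13.
Both eigenvalues > 0, so H is positive definite -> x* is a strict local min.

min


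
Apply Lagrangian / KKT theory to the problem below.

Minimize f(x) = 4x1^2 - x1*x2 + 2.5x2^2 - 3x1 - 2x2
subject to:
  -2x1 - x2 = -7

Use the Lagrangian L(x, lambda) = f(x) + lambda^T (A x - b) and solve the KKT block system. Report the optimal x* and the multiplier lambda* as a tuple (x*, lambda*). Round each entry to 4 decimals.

Form the Lagrangian:
  L(x, lambda) = (1/2) x^T Q x + c^T x + lambda^T (A x - b)
Stationarity (grad_x L = 0): Q x + c + A^T lambda = 0.
Primal feasibility: A x = b.

This gives the KKT block system:
  [ Q   A^T ] [ x     ]   [-c ]
  [ A    0  ] [ lambda ] = [ b ]

Solving the linear system:
  x*      = (2.375, 2.25)
  lambda* = (6.875)
  f(x*)   = 18.25

x* = (2.375, 2.25), lambda* = (6.875)


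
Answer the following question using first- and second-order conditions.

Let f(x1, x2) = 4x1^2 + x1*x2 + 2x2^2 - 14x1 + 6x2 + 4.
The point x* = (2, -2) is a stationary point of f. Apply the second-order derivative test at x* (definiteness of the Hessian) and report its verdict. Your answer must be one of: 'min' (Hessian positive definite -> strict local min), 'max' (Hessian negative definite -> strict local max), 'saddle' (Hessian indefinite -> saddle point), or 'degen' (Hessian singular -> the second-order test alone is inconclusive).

Compute the Hessian H = grad^2 f:
  H = [[8, 1], [1, 4]]
Verify stationarity: grad f(x*) = H x* + g = (0, 0).
Eigenvalues of H: 3.7639, 8.2361.
Both eigenvalues > 0, so H is positive definite -> x* is a strict local min.

min


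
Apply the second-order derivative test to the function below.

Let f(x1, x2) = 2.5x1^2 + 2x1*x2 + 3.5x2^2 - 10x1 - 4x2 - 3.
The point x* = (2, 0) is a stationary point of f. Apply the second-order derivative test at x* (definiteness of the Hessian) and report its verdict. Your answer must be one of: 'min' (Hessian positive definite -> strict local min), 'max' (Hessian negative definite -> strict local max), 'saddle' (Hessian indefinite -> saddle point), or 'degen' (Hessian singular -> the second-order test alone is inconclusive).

Compute the Hessian H = grad^2 f:
  H = [[5, 2], [2, 7]]
Verify stationarity: grad f(x*) = H x* + g = (0, 0).
Eigenvalues of H: 3.7639, 8.2361.
Both eigenvalues > 0, so H is positive definite -> x* is a strict local min.

min


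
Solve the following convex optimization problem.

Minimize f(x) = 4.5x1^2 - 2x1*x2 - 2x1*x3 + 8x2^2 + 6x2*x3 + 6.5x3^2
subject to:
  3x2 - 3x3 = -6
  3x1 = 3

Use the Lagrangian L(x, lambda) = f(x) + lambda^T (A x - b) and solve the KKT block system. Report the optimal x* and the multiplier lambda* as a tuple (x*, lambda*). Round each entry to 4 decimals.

Form the Lagrangian:
  L(x, lambda) = (1/2) x^T Q x + c^T x + lambda^T (A x - b)
Stationarity (grad_x L = 0): Q x + c + A^T lambda = 0.
Primal feasibility: A x = b.

This gives the KKT block system:
  [ Q   A^T ] [ x     ]   [-c ]
  [ A    0  ] [ lambda ] = [ b ]

Solving the linear system:
  x*      = (1, -0.8293, 1.1707)
  lambda* = (2.748, -2.7724)
  f(x*)   = 12.4024

x* = (1, -0.8293, 1.1707), lambda* = (2.748, -2.7724)


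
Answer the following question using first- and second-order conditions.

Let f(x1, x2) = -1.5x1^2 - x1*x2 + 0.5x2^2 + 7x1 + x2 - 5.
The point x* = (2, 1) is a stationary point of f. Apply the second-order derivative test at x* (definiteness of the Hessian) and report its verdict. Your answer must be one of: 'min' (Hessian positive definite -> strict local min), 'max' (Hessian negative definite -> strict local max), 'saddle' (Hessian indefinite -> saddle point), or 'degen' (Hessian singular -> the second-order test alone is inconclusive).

Compute the Hessian H = grad^2 f:
  H = [[-3, -1], [-1, 1]]
Verify stationarity: grad f(x*) = H x* + g = (0, 0).
Eigenvalues of H: -3.2361, 1.2361.
Eigenvalues have mixed signs, so H is indefinite -> x* is a saddle point.

saddle


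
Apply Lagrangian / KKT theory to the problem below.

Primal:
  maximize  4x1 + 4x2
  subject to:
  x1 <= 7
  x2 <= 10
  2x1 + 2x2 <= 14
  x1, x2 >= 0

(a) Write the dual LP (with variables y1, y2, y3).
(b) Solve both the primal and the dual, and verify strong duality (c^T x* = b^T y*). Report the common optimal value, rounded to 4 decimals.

The standard primal-dual pair for 'max c^T x s.t. A x <= b, x >= 0' is:
  Dual:  min b^T y  s.t.  A^T y >= c,  y >= 0.

So the dual LP is:
  minimize  7y1 + 10y2 + 14y3
  subject to:
    y1 + 2y3 >= 4
    y2 + 2y3 >= 4
    y1, y2, y3 >= 0

Solving the primal: x* = (0, 7).
  primal value c^T x* = 28.
Solving the dual: y* = (0, 0, 2).
  dual value b^T y* = 28.
Strong duality: c^T x* = b^T y*. Confirmed.

28


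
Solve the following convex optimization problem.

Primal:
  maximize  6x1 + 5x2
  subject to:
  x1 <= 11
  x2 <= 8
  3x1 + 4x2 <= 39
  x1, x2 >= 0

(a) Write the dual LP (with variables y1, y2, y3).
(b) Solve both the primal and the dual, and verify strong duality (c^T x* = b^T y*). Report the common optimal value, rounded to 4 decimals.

The standard primal-dual pair for 'max c^T x s.t. A x <= b, x >= 0' is:
  Dual:  min b^T y  s.t.  A^T y >= c,  y >= 0.

So the dual LP is:
  minimize  11y1 + 8y2 + 39y3
  subject to:
    y1 + 3y3 >= 6
    y2 + 4y3 >= 5
    y1, y2, y3 >= 0

Solving the primal: x* = (11, 1.5).
  primal value c^T x* = 73.5.
Solving the dual: y* = (2.25, 0, 1.25).
  dual value b^T y* = 73.5.
Strong duality: c^T x* = b^T y*. Confirmed.

73.5


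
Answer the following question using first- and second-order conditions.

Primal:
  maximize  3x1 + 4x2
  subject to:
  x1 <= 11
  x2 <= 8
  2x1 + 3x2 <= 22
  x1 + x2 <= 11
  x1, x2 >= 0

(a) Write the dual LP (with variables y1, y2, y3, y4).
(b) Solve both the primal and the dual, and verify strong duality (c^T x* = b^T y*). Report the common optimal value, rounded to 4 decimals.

The standard primal-dual pair for 'max c^T x s.t. A x <= b, x >= 0' is:
  Dual:  min b^T y  s.t.  A^T y >= c,  y >= 0.

So the dual LP is:
  minimize  11y1 + 8y2 + 22y3 + 11y4
  subject to:
    y1 + 2y3 + y4 >= 3
    y2 + 3y3 + y4 >= 4
    y1, y2, y3, y4 >= 0

Solving the primal: x* = (11, 0).
  primal value c^T x* = 33.
Solving the dual: y* = (0.3333, 0, 1.3333, 0).
  dual value b^T y* = 33.
Strong duality: c^T x* = b^T y*. Confirmed.

33


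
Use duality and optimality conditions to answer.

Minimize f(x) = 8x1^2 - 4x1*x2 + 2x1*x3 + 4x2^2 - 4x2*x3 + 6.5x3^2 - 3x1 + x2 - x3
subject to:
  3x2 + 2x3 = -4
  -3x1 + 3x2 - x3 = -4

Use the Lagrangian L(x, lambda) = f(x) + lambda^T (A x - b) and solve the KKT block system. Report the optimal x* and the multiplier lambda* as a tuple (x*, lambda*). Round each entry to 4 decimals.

Form the Lagrangian:
  L(x, lambda) = (1/2) x^T Q x + c^T x + lambda^T (A x - b)
Stationarity (grad_x L = 0): Q x + c + A^T lambda = 0.
Primal feasibility: A x = b.

This gives the KKT block system:
  [ Q   A^T ] [ x     ]   [-c ]
  [ A    0  ] [ lambda ] = [ b ]

Solving the linear system:
  x*      = (0.2957, -1.1362, -0.2957)
  lambda* = (0.8016, 1.8949)
  f(x*)   = 4.5292

x* = (0.2957, -1.1362, -0.2957), lambda* = (0.8016, 1.8949)


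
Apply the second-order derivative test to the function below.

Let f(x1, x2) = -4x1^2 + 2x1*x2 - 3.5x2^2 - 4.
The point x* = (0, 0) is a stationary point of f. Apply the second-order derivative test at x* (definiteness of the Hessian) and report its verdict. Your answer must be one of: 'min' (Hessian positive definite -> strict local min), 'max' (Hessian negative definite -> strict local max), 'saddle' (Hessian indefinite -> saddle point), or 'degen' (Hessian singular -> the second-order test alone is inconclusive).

Compute the Hessian H = grad^2 f:
  H = [[-8, 2], [2, -7]]
Verify stationarity: grad f(x*) = H x* + g = (0, 0).
Eigenvalues of H: -9.5616, -5.4384.
Both eigenvalues < 0, so H is negative definite -> x* is a strict local max.

max


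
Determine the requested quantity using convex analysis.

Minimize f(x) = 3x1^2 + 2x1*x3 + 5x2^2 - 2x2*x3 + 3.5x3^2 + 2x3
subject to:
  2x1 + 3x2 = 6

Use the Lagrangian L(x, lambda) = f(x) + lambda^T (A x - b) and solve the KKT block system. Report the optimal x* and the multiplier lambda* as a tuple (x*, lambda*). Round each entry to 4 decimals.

Form the Lagrangian:
  L(x, lambda) = (1/2) x^T Q x + c^T x + lambda^T (A x - b)
Stationarity (grad_x L = 0): Q x + c + A^T lambda = 0.
Primal feasibility: A x = b.

This gives the KKT block system:
  [ Q   A^T ] [ x     ]   [-c ]
  [ A    0  ] [ lambda ] = [ b ]

Solving the linear system:
  x*      = (1.3978, 1.0681, -0.3799)
  lambda* = (-3.8136)
  f(x*)   = 11.0609

x* = (1.3978, 1.0681, -0.3799), lambda* = (-3.8136)


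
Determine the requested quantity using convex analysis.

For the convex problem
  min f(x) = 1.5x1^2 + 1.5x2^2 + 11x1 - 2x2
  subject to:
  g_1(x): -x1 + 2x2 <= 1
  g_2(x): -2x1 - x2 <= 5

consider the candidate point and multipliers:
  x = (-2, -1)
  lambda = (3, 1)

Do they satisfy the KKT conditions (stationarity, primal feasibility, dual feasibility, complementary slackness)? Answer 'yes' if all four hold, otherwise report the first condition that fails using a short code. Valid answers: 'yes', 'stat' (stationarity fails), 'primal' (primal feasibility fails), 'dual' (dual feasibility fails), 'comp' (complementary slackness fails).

Gradient of f: grad f(x) = Q x + c = (5, -5)
Constraint values g_i(x) = a_i^T x - b_i:
  g_1((-2, -1)) = -1
  g_2((-2, -1)) = 0
Stationarity residual: grad f(x) + sum_i lambda_i a_i = (0, 0)
  -> stationarity OK
Primal feasibility (all g_i <= 0): OK
Dual feasibility (all lambda_i >= 0): OK
Complementary slackness (lambda_i * g_i(x) = 0 for all i): FAILS

Verdict: the first failing condition is complementary_slackness -> comp.

comp


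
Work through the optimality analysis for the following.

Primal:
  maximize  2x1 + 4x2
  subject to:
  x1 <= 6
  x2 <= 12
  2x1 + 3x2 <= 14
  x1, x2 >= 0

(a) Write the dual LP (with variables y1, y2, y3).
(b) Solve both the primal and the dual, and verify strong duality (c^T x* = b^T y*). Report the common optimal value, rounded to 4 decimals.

The standard primal-dual pair for 'max c^T x s.t. A x <= b, x >= 0' is:
  Dual:  min b^T y  s.t.  A^T y >= c,  y >= 0.

So the dual LP is:
  minimize  6y1 + 12y2 + 14y3
  subject to:
    y1 + 2y3 >= 2
    y2 + 3y3 >= 4
    y1, y2, y3 >= 0

Solving the primal: x* = (0, 4.6667).
  primal value c^T x* = 18.6667.
Solving the dual: y* = (0, 0, 1.3333).
  dual value b^T y* = 18.6667.
Strong duality: c^T x* = b^T y*. Confirmed.

18.6667


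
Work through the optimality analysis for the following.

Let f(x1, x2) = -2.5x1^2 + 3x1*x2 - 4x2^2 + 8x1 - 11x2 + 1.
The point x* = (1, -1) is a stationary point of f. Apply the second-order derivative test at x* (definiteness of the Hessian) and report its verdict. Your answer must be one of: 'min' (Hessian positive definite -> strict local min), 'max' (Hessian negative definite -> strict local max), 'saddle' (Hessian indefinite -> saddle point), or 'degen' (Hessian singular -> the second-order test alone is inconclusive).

Compute the Hessian H = grad^2 f:
  H = [[-5, 3], [3, -8]]
Verify stationarity: grad f(x*) = H x* + g = (0, 0).
Eigenvalues of H: -9.8541, -3.1459.
Both eigenvalues < 0, so H is negative definite -> x* is a strict local max.

max


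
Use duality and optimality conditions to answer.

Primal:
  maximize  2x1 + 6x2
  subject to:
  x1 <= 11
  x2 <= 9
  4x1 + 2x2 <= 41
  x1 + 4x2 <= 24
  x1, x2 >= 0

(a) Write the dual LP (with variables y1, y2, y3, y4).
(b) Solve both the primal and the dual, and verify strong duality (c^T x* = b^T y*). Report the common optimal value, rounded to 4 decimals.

The standard primal-dual pair for 'max c^T x s.t. A x <= b, x >= 0' is:
  Dual:  min b^T y  s.t.  A^T y >= c,  y >= 0.

So the dual LP is:
  minimize  11y1 + 9y2 + 41y3 + 24y4
  subject to:
    y1 + 4y3 + y4 >= 2
    y2 + 2y3 + 4y4 >= 6
    y1, y2, y3, y4 >= 0

Solving the primal: x* = (8.2857, 3.9286).
  primal value c^T x* = 40.1429.
Solving the dual: y* = (0, 0, 0.1429, 1.4286).
  dual value b^T y* = 40.1429.
Strong duality: c^T x* = b^T y*. Confirmed.

40.1429


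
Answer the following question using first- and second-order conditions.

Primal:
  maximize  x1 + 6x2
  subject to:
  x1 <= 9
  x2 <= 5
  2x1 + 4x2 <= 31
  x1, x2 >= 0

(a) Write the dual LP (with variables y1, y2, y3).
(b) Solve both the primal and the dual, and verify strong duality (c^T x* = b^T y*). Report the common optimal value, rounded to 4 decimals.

The standard primal-dual pair for 'max c^T x s.t. A x <= b, x >= 0' is:
  Dual:  min b^T y  s.t.  A^T y >= c,  y >= 0.

So the dual LP is:
  minimize  9y1 + 5y2 + 31y3
  subject to:
    y1 + 2y3 >= 1
    y2 + 4y3 >= 6
    y1, y2, y3 >= 0

Solving the primal: x* = (5.5, 5).
  primal value c^T x* = 35.5.
Solving the dual: y* = (0, 4, 0.5).
  dual value b^T y* = 35.5.
Strong duality: c^T x* = b^T y*. Confirmed.

35.5


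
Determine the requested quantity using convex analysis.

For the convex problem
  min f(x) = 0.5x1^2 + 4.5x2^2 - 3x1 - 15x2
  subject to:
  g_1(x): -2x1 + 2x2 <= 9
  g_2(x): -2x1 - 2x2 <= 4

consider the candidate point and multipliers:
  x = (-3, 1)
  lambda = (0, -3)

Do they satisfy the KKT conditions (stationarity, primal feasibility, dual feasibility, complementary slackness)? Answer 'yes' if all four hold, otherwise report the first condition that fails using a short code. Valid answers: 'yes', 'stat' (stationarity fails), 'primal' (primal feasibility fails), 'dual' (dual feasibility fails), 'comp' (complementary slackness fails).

Gradient of f: grad f(x) = Q x + c = (-6, -6)
Constraint values g_i(x) = a_i^T x - b_i:
  g_1((-3, 1)) = -1
  g_2((-3, 1)) = 0
Stationarity residual: grad f(x) + sum_i lambda_i a_i = (0, 0)
  -> stationarity OK
Primal feasibility (all g_i <= 0): OK
Dual feasibility (all lambda_i >= 0): FAILS
Complementary slackness (lambda_i * g_i(x) = 0 for all i): OK

Verdict: the first failing condition is dual_feasibility -> dual.

dual


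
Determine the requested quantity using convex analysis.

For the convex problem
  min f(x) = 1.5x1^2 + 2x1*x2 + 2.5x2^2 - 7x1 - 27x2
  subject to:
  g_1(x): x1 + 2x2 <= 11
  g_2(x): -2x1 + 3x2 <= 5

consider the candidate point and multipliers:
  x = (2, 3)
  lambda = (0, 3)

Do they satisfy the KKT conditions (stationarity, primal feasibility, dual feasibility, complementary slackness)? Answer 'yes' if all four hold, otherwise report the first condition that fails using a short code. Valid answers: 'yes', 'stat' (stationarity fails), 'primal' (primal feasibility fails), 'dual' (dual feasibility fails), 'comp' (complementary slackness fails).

Gradient of f: grad f(x) = Q x + c = (5, -8)
Constraint values g_i(x) = a_i^T x - b_i:
  g_1((2, 3)) = -3
  g_2((2, 3)) = 0
Stationarity residual: grad f(x) + sum_i lambda_i a_i = (-1, 1)
  -> stationarity FAILS
Primal feasibility (all g_i <= 0): OK
Dual feasibility (all lambda_i >= 0): OK
Complementary slackness (lambda_i * g_i(x) = 0 for all i): OK

Verdict: the first failing condition is stationarity -> stat.

stat


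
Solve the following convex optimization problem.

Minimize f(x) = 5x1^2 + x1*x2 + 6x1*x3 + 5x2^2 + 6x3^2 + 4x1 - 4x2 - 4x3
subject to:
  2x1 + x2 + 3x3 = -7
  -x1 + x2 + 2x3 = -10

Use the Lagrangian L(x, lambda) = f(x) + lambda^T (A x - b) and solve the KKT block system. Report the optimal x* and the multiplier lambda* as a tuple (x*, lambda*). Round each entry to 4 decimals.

Form the Lagrangian:
  L(x, lambda) = (1/2) x^T Q x + c^T x + lambda^T (A x - b)
Stationarity (grad_x L = 0): Q x + c + A^T lambda = 0.
Primal feasibility: A x = b.

This gives the KKT block system:
  [ Q   A^T ] [ x     ]   [-c ]
  [ A    0  ] [ lambda ] = [ b ]

Solving the linear system:
  x*      = (2.1126, -1.2116, -3.3379)
  lambda* = (3.372, 10.6314)
  f(x*)   = 78.2833

x* = (2.1126, -1.2116, -3.3379), lambda* = (3.372, 10.6314)


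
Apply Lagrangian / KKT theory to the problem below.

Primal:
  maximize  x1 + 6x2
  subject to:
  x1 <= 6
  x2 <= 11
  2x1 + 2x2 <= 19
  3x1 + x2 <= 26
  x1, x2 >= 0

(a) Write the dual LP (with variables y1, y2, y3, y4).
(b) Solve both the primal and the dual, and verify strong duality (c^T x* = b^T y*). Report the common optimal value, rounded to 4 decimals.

The standard primal-dual pair for 'max c^T x s.t. A x <= b, x >= 0' is:
  Dual:  min b^T y  s.t.  A^T y >= c,  y >= 0.

So the dual LP is:
  minimize  6y1 + 11y2 + 19y3 + 26y4
  subject to:
    y1 + 2y3 + 3y4 >= 1
    y2 + 2y3 + y4 >= 6
    y1, y2, y3, y4 >= 0

Solving the primal: x* = (0, 9.5).
  primal value c^T x* = 57.
Solving the dual: y* = (0, 0, 3, 0).
  dual value b^T y* = 57.
Strong duality: c^T x* = b^T y*. Confirmed.

57


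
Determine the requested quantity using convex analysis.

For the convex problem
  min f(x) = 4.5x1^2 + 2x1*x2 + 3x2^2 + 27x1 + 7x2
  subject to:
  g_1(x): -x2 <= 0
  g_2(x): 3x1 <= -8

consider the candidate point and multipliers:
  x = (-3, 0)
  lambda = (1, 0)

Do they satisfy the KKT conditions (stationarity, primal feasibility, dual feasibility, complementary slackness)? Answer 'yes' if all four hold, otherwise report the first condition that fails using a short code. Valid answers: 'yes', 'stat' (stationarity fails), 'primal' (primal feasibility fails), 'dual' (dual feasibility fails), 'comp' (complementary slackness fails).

Gradient of f: grad f(x) = Q x + c = (0, 1)
Constraint values g_i(x) = a_i^T x - b_i:
  g_1((-3, 0)) = 0
  g_2((-3, 0)) = -1
Stationarity residual: grad f(x) + sum_i lambda_i a_i = (0, 0)
  -> stationarity OK
Primal feasibility (all g_i <= 0): OK
Dual feasibility (all lambda_i >= 0): OK
Complementary slackness (lambda_i * g_i(x) = 0 for all i): OK

Verdict: yes, KKT holds.

yes


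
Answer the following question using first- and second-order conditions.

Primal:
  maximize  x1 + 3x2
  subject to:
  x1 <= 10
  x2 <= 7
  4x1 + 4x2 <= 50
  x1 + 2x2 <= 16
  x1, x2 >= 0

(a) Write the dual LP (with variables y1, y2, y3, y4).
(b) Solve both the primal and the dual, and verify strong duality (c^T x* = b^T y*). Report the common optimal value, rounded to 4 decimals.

The standard primal-dual pair for 'max c^T x s.t. A x <= b, x >= 0' is:
  Dual:  min b^T y  s.t.  A^T y >= c,  y >= 0.

So the dual LP is:
  minimize  10y1 + 7y2 + 50y3 + 16y4
  subject to:
    y1 + 4y3 + y4 >= 1
    y2 + 4y3 + 2y4 >= 3
    y1, y2, y3, y4 >= 0

Solving the primal: x* = (2, 7).
  primal value c^T x* = 23.
Solving the dual: y* = (0, 1, 0, 1).
  dual value b^T y* = 23.
Strong duality: c^T x* = b^T y*. Confirmed.

23


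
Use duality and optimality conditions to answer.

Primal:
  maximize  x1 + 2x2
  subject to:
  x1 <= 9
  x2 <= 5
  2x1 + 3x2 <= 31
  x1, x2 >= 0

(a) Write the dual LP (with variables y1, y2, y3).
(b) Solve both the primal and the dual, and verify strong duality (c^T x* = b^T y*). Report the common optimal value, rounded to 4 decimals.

The standard primal-dual pair for 'max c^T x s.t. A x <= b, x >= 0' is:
  Dual:  min b^T y  s.t.  A^T y >= c,  y >= 0.

So the dual LP is:
  minimize  9y1 + 5y2 + 31y3
  subject to:
    y1 + 2y3 >= 1
    y2 + 3y3 >= 2
    y1, y2, y3 >= 0

Solving the primal: x* = (8, 5).
  primal value c^T x* = 18.
Solving the dual: y* = (0, 0.5, 0.5).
  dual value b^T y* = 18.
Strong duality: c^T x* = b^T y*. Confirmed.

18


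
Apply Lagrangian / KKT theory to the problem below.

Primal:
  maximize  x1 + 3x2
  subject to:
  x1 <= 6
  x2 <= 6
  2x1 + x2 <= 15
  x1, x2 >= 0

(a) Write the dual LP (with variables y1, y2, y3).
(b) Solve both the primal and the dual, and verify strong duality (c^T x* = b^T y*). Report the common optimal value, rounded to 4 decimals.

The standard primal-dual pair for 'max c^T x s.t. A x <= b, x >= 0' is:
  Dual:  min b^T y  s.t.  A^T y >= c,  y >= 0.

So the dual LP is:
  minimize  6y1 + 6y2 + 15y3
  subject to:
    y1 + 2y3 >= 1
    y2 + y3 >= 3
    y1, y2, y3 >= 0

Solving the primal: x* = (4.5, 6).
  primal value c^T x* = 22.5.
Solving the dual: y* = (0, 2.5, 0.5).
  dual value b^T y* = 22.5.
Strong duality: c^T x* = b^T y*. Confirmed.

22.5


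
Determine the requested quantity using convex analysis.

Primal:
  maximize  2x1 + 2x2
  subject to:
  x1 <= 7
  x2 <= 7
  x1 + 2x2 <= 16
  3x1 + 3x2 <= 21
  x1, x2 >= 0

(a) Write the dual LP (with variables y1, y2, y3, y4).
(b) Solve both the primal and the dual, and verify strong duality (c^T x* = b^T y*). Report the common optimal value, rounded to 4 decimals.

The standard primal-dual pair for 'max c^T x s.t. A x <= b, x >= 0' is:
  Dual:  min b^T y  s.t.  A^T y >= c,  y >= 0.

So the dual LP is:
  minimize  7y1 + 7y2 + 16y3 + 21y4
  subject to:
    y1 + y3 + 3y4 >= 2
    y2 + 2y3 + 3y4 >= 2
    y1, y2, y3, y4 >= 0

Solving the primal: x* = (7, 0).
  primal value c^T x* = 14.
Solving the dual: y* = (0, 0, 0, 0.6667).
  dual value b^T y* = 14.
Strong duality: c^T x* = b^T y*. Confirmed.

14


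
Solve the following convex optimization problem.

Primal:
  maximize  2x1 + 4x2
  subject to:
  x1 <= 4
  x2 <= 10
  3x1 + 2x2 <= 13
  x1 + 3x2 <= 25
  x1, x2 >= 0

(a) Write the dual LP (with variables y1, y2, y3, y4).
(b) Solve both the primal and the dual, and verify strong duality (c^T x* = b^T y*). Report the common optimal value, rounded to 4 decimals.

The standard primal-dual pair for 'max c^T x s.t. A x <= b, x >= 0' is:
  Dual:  min b^T y  s.t.  A^T y >= c,  y >= 0.

So the dual LP is:
  minimize  4y1 + 10y2 + 13y3 + 25y4
  subject to:
    y1 + 3y3 + y4 >= 2
    y2 + 2y3 + 3y4 >= 4
    y1, y2, y3, y4 >= 0

Solving the primal: x* = (0, 6.5).
  primal value c^T x* = 26.
Solving the dual: y* = (0, 0, 2, 0).
  dual value b^T y* = 26.
Strong duality: c^T x* = b^T y*. Confirmed.

26


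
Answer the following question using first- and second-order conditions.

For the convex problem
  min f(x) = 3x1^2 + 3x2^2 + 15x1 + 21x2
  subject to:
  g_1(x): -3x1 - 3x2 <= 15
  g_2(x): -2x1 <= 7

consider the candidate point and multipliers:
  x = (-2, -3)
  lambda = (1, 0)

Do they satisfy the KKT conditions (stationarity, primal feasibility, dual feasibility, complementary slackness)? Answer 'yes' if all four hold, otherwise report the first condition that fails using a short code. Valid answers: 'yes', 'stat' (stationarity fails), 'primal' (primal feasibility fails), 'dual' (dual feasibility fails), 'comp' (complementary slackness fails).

Gradient of f: grad f(x) = Q x + c = (3, 3)
Constraint values g_i(x) = a_i^T x - b_i:
  g_1((-2, -3)) = 0
  g_2((-2, -3)) = -3
Stationarity residual: grad f(x) + sum_i lambda_i a_i = (0, 0)
  -> stationarity OK
Primal feasibility (all g_i <= 0): OK
Dual feasibility (all lambda_i >= 0): OK
Complementary slackness (lambda_i * g_i(x) = 0 for all i): OK

Verdict: yes, KKT holds.

yes


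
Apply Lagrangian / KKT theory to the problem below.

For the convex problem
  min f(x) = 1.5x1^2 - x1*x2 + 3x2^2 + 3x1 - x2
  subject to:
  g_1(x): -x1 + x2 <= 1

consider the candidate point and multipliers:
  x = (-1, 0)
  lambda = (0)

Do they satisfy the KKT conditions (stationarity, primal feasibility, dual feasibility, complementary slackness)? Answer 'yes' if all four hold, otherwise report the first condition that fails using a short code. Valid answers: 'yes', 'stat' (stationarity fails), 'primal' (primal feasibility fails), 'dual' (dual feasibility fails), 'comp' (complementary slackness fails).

Gradient of f: grad f(x) = Q x + c = (0, 0)
Constraint values g_i(x) = a_i^T x - b_i:
  g_1((-1, 0)) = 0
Stationarity residual: grad f(x) + sum_i lambda_i a_i = (0, 0)
  -> stationarity OK
Primal feasibility (all g_i <= 0): OK
Dual feasibility (all lambda_i >= 0): OK
Complementary slackness (lambda_i * g_i(x) = 0 for all i): OK

Verdict: yes, KKT holds.

yes


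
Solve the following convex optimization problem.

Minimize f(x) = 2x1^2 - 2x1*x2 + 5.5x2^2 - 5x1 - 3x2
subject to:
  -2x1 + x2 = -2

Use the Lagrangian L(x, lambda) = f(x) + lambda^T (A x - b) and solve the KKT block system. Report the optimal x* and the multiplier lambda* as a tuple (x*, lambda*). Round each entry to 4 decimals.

Form the Lagrangian:
  L(x, lambda) = (1/2) x^T Q x + c^T x + lambda^T (A x - b)
Stationarity (grad_x L = 0): Q x + c + A^T lambda = 0.
Primal feasibility: A x = b.

This gives the KKT block system:
  [ Q   A^T ] [ x     ]   [-c ]
  [ A    0  ] [ lambda ] = [ b ]

Solving the linear system:
  x*      = (1.275, 0.55)
  lambda* = (-0.5)
  f(x*)   = -4.5125

x* = (1.275, 0.55), lambda* = (-0.5)


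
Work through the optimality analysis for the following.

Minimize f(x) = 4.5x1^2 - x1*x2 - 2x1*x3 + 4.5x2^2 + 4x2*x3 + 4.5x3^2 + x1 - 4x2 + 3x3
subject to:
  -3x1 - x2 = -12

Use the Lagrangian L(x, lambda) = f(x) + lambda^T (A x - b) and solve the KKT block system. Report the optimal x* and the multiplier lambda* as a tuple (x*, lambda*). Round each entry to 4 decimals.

Form the Lagrangian:
  L(x, lambda) = (1/2) x^T Q x + c^T x + lambda^T (A x - b)
Stationarity (grad_x L = 0): Q x + c + A^T lambda = 0.
Primal feasibility: A x = b.

This gives the KKT block system:
  [ Q   A^T ] [ x     ]   [-c ]
  [ A    0  ] [ lambda ] = [ b ]

Solving the linear system:
  x*      = (3.2829, 2.1512, -0.5599)
  lambda* = (9.8383)
  f(x*)   = 55.5292

x* = (3.2829, 2.1512, -0.5599), lambda* = (9.8383)


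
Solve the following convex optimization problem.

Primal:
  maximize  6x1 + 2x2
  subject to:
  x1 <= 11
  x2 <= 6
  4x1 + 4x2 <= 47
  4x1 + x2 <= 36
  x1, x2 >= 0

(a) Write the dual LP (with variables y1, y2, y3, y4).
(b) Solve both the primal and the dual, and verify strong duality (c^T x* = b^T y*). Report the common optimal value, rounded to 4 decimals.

The standard primal-dual pair for 'max c^T x s.t. A x <= b, x >= 0' is:
  Dual:  min b^T y  s.t.  A^T y >= c,  y >= 0.

So the dual LP is:
  minimize  11y1 + 6y2 + 47y3 + 36y4
  subject to:
    y1 + 4y3 + 4y4 >= 6
    y2 + 4y3 + y4 >= 2
    y1, y2, y3, y4 >= 0

Solving the primal: x* = (8.0833, 3.6667).
  primal value c^T x* = 55.8333.
Solving the dual: y* = (0, 0, 0.1667, 1.3333).
  dual value b^T y* = 55.8333.
Strong duality: c^T x* = b^T y*. Confirmed.

55.8333


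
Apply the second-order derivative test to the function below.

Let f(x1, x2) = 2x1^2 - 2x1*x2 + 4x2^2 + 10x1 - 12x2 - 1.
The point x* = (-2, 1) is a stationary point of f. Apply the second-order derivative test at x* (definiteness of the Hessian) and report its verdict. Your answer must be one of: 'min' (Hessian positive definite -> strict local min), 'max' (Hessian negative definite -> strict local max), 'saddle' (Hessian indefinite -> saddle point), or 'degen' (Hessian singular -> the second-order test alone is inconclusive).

Compute the Hessian H = grad^2 f:
  H = [[4, -2], [-2, 8]]
Verify stationarity: grad f(x*) = H x* + g = (0, 0).
Eigenvalues of H: 3.1716, 8.8284.
Both eigenvalues > 0, so H is positive definite -> x* is a strict local min.

min


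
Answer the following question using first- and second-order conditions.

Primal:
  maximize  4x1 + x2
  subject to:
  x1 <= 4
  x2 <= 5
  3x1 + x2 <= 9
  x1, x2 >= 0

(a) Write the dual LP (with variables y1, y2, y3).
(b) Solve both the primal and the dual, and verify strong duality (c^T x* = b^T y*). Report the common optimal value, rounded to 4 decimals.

The standard primal-dual pair for 'max c^T x s.t. A x <= b, x >= 0' is:
  Dual:  min b^T y  s.t.  A^T y >= c,  y >= 0.

So the dual LP is:
  minimize  4y1 + 5y2 + 9y3
  subject to:
    y1 + 3y3 >= 4
    y2 + y3 >= 1
    y1, y2, y3 >= 0

Solving the primal: x* = (3, 0).
  primal value c^T x* = 12.
Solving the dual: y* = (0, 0, 1.3333).
  dual value b^T y* = 12.
Strong duality: c^T x* = b^T y*. Confirmed.

12


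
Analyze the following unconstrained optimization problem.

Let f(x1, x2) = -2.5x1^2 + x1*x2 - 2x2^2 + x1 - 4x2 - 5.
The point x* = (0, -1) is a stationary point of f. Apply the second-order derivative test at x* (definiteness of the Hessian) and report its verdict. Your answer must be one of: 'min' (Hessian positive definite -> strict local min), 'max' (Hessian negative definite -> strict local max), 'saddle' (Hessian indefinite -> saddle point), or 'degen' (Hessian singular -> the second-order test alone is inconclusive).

Compute the Hessian H = grad^2 f:
  H = [[-5, 1], [1, -4]]
Verify stationarity: grad f(x*) = H x* + g = (0, 0).
Eigenvalues of H: -5.618, -3.382.
Both eigenvalues < 0, so H is negative definite -> x* is a strict local max.

max


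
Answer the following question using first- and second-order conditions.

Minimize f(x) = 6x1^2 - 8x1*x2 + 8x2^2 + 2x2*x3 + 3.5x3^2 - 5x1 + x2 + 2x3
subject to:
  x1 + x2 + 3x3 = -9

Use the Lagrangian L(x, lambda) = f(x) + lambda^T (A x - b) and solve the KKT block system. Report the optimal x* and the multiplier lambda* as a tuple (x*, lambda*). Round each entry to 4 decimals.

Form the Lagrangian:
  L(x, lambda) = (1/2) x^T Q x + c^T x + lambda^T (A x - b)
Stationarity (grad_x L = 0): Q x + c + A^T lambda = 0.
Primal feasibility: A x = b.

This gives the KKT block system:
  [ Q   A^T ] [ x     ]   [-c ]
  [ A    0  ] [ lambda ] = [ b ]

Solving the linear system:
  x*      = (-0.2303, -0.2039, -2.8553)
  lambda* = (6.1316)
  f(x*)   = 25.2105

x* = (-0.2303, -0.2039, -2.8553), lambda* = (6.1316)


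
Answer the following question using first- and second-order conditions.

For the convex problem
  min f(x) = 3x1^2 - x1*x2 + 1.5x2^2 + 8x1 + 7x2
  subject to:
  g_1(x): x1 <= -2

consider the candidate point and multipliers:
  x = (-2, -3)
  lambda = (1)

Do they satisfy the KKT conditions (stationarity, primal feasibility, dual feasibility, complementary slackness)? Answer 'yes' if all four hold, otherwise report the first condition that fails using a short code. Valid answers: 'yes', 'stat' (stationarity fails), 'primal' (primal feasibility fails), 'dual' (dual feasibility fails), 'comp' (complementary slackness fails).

Gradient of f: grad f(x) = Q x + c = (-1, 0)
Constraint values g_i(x) = a_i^T x - b_i:
  g_1((-2, -3)) = 0
Stationarity residual: grad f(x) + sum_i lambda_i a_i = (0, 0)
  -> stationarity OK
Primal feasibility (all g_i <= 0): OK
Dual feasibility (all lambda_i >= 0): OK
Complementary slackness (lambda_i * g_i(x) = 0 for all i): OK

Verdict: yes, KKT holds.

yes


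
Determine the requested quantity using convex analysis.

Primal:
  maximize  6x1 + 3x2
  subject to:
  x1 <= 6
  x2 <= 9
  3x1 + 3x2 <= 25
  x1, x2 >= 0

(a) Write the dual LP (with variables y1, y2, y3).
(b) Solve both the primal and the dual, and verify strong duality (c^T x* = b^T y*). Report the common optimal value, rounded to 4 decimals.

The standard primal-dual pair for 'max c^T x s.t. A x <= b, x >= 0' is:
  Dual:  min b^T y  s.t.  A^T y >= c,  y >= 0.

So the dual LP is:
  minimize  6y1 + 9y2 + 25y3
  subject to:
    y1 + 3y3 >= 6
    y2 + 3y3 >= 3
    y1, y2, y3 >= 0

Solving the primal: x* = (6, 2.3333).
  primal value c^T x* = 43.
Solving the dual: y* = (3, 0, 1).
  dual value b^T y* = 43.
Strong duality: c^T x* = b^T y*. Confirmed.

43


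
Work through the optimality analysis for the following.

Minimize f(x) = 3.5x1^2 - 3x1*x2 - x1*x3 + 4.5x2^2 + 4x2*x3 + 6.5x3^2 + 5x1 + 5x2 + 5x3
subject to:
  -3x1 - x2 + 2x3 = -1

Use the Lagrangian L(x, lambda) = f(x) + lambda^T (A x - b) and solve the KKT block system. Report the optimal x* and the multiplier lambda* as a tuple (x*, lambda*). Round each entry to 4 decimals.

Form the Lagrangian:
  L(x, lambda) = (1/2) x^T Q x + c^T x + lambda^T (A x - b)
Stationarity (grad_x L = 0): Q x + c + A^T lambda = 0.
Primal feasibility: A x = b.

This gives the KKT block system:
  [ Q   A^T ] [ x     ]   [-c ]
  [ A    0  ] [ lambda ] = [ b ]

Solving the linear system:
  x*      = (-0.0647, -0.0897, -0.6419)
  lambda* = (1.8193)
  f(x*)   = -1.081

x* = (-0.0647, -0.0897, -0.6419), lambda* = (1.8193)


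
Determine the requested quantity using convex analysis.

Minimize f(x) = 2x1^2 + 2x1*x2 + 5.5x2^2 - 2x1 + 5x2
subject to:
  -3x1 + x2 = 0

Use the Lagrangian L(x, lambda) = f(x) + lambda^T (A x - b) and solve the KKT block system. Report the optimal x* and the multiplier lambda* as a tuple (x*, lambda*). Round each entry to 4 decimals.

Form the Lagrangian:
  L(x, lambda) = (1/2) x^T Q x + c^T x + lambda^T (A x - b)
Stationarity (grad_x L = 0): Q x + c + A^T lambda = 0.
Primal feasibility: A x = b.

This gives the KKT block system:
  [ Q   A^T ] [ x     ]   [-c ]
  [ A    0  ] [ lambda ] = [ b ]

Solving the linear system:
  x*      = (-0.113, -0.3391)
  lambda* = (-1.0435)
  f(x*)   = -0.7348

x* = (-0.113, -0.3391), lambda* = (-1.0435)
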